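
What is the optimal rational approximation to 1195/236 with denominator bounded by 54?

Expand x = 1195/236 as a continued fraction with the Euclidean algorithm:
  1195 = 5*236 + 15, so a_0 = 5.
  236 = 15*15 + 11, so a_1 = 15.
  15 = 1*11 + 4, so a_2 = 1.
  11 = 2*4 + 3, so a_3 = 2.
  4 = 1*3 + 1, so a_4 = 1.
  3 = 3*1 + 0, so a_5 = 3.
so x = [5; 15, 1, 2, 1, 3].
Convergents (p_i = a_i*p_{i-1} + p_{i-2}, q_i = a_i*q_{i-1} + q_{i-2} with p_{-2}=0, p_{-1}=1, q_{-2}=1, q_{-1}=0), until the denominator exceeds 54:
  i=0: a_0=5, p_0 = 5*1 + 0 = 5, q_0 = 5*0 + 1 = 1.
  i=1: a_1=15, p_1 = 15*5 + 1 = 76, q_1 = 15*1 + 0 = 15.
  i=2: a_2=1, p_2 = 1*76 + 5 = 81, q_2 = 1*15 + 1 = 16.
  i=3: a_3=2, p_3 = 2*81 + 76 = 238, q_3 = 2*16 + 15 = 47.
  i=4: a_4=1, p_4 = 1*238 + 81 = 319, q_4 = 1*47 + 16 = 63.
q_4 = 63 > 54, so the last convergent with denominator <= 54 is p_3/q_3 = 238/47.
The closest fraction with denominator <= 54 is either p_3/q_3 or the intermediate fraction (k*p_3 + p_2)/(k*q_3 + q_2) with the largest k >= 1 whose denominator stays <= 54; these approach x as k grows, and every other convergent or intermediate fraction in range is farther away.
Largest k: floor((54 - q_2)/q_3) = floor((54 - 16)/47) = 0.
Since k = 0, no intermediate fraction beyond p_3/q_3 has denominator <= 54, so the convergent 238/47 is the closest (its error is |1195*47 - 238*236|/(236*47) = 3/11092).

238/47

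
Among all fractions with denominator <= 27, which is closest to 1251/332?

Expand x = 1251/332 as a continued fraction with the Euclidean algorithm:
  1251 = 3*332 + 255, so a_0 = 3.
  332 = 1*255 + 77, so a_1 = 1.
  255 = 3*77 + 24, so a_2 = 3.
  77 = 3*24 + 5, so a_3 = 3.
  24 = 4*5 + 4, so a_4 = 4.
  5 = 1*4 + 1, so a_5 = 1.
  4 = 4*1 + 0, so a_6 = 4.
so x = [3; 1, 3, 3, 4, 1, 4].
Convergents (p_i = a_i*p_{i-1} + p_{i-2}, q_i = a_i*q_{i-1} + q_{i-2} with p_{-2}=0, p_{-1}=1, q_{-2}=1, q_{-1}=0), until the denominator exceeds 27:
  i=0: a_0=3, p_0 = 3*1 + 0 = 3, q_0 = 3*0 + 1 = 1.
  i=1: a_1=1, p_1 = 1*3 + 1 = 4, q_1 = 1*1 + 0 = 1.
  i=2: a_2=3, p_2 = 3*4 + 3 = 15, q_2 = 3*1 + 1 = 4.
  i=3: a_3=3, p_3 = 3*15 + 4 = 49, q_3 = 3*4 + 1 = 13.
  i=4: a_4=4, p_4 = 4*49 + 15 = 211, q_4 = 4*13 + 4 = 56.
q_4 = 56 > 27, so the last convergent with denominator <= 27 is p_3/q_3 = 49/13.
The closest fraction with denominator <= 27 is either p_3/q_3 or the intermediate fraction (k*p_3 + p_2)/(k*q_3 + q_2) with the largest k >= 1 whose denominator stays <= 27; these approach x as k grows, and every other convergent or intermediate fraction in range is farther away.
Largest k: floor((27 - q_2)/q_3) = floor((27 - 4)/13) = 1.
That gives (1*49 + 15)/(1*13 + 4) = 64/17.
Compare the errors: |x - 49/13| = |1251*13 - 49*332|/(332*13) = 5/4316, and |x - 64/17| = |1251*17 - 64*332|/(332*17) = 19/5644.
Cross-multiplying, 5*5644 = 28220 < 82004 = 19*4316, so 5/4316 is smaller: the convergent 49/13 is closer to x than 64/17.

49/13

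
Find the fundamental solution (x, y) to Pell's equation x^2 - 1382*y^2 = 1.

First expand sqrt(1382) as a continued fraction. With x_i = (sqrt(1382) + m_i)/d_i and (m_0, d_0) = (0, 1): a_0 = floor(sqrt(1382)) = 37, since 37^2 = 1369 <= 1382 < 1444 = 38^2.
Iterate m_{i+1} = d_i*a_i - m_i, d_{i+1} = (1382 - m_{i+1}^2)/d_i, a_{i+1} = floor((a_0 + m_{i+1})/d_{i+1}):
  m_1 = 1*37 - 0 = 37, d_1 = (1382 - 37^2)/1 = 13/1 = 13, a_1 = floor((37 + 37)/13) = 5.
  m_2 = 13*5 - 37 = 28, d_2 = (1382 - 28^2)/13 = 598/13 = 46, a_2 = floor((37 + 28)/46) = 1.
  m_3 = 46*1 - 28 = 18, d_3 = (1382 - 18^2)/46 = 1058/46 = 23, a_3 = floor((37 + 18)/23) = 2.
  m_4 = 23*2 - 18 = 28, d_4 = (1382 - 28^2)/23 = 598/23 = 26, a_4 = floor((37 + 28)/26) = 2.
  m_5 = 26*2 - 28 = 24, d_5 = (1382 - 24^2)/26 = 806/26 = 31, a_5 = floor((37 + 24)/31) = 1.
  m_6 = 31*1 - 24 = 7, d_6 = (1382 - 7^2)/31 = 1333/31 = 43, a_6 = floor((37 + 7)/43) = 1.
  m_7 = 43*1 - 7 = 36, d_7 = (1382 - 36^2)/43 = 86/43 = 2, a_7 = floor((37 + 36)/2) = 36.
  m_8 = 2*36 - 36 = 36, d_8 = (1382 - 36^2)/2 = 86/2 = 43, a_8 = floor((37 + 36)/43) = 1.
  m_9 = 43*1 - 36 = 7, d_9 = (1382 - 7^2)/43 = 1333/43 = 31, a_9 = floor((37 + 7)/31) = 1.
  m_10 = 31*1 - 7 = 24, d_10 = (1382 - 24^2)/31 = 806/31 = 26, a_10 = floor((37 + 24)/26) = 2.
  m_11 = 26*2 - 24 = 28, d_11 = (1382 - 28^2)/26 = 598/26 = 23, a_11 = floor((37 + 28)/23) = 2.
  m_12 = 23*2 - 28 = 18, d_12 = (1382 - 18^2)/23 = 1058/23 = 46, a_12 = floor((37 + 18)/46) = 1.
  m_13 = 46*1 - 18 = 28, d_13 = (1382 - 28^2)/46 = 598/46 = 13, a_13 = floor((37 + 28)/13) = 5.
  m_14 = 13*5 - 28 = 37, d_14 = (1382 - 37^2)/13 = 13/13 = 1, a_14 = floor((37 + 37)/1) = 74.
  m_15 = 1*74 - 37 = 37, d_15 = (1382 - 37^2)/1 = 13/1 = 13: (m_15, d_15) = (m_1, d_1) = (37, 13), so from here the quotients repeat a_1, ..., a_14; the period length is 14.
So sqrt(1382) = [37; (5, 1, 2, 2, 1, 1, 36, 1, 1, 2, 2, 1, 5, 74)] with period length k = 14.
k is even, so the fundamental solution of x^2 - 1382y^2 = 1 is (p_{k-1}, q_{k-1}) = (p_13, q_13); compute convergents through index 13.
Convergents (p_i = a_i*p_{i-1} + p_{i-2}, q_i = a_i*q_{i-1} + q_{i-2} with p_{-2}=0, p_{-1}=1, q_{-2}=1, q_{-1}=0):
  i=0: a_0=37, p_0 = 37*1 + 0 = 37, q_0 = 37*0 + 1 = 1.
  i=1: a_1=5, p_1 = 5*37 + 1 = 186, q_1 = 5*1 + 0 = 5.
  i=2: a_2=1, p_2 = 1*186 + 37 = 223, q_2 = 1*5 + 1 = 6.
  i=3: a_3=2, p_3 = 2*223 + 186 = 632, q_3 = 2*6 + 5 = 17.
  i=4: a_4=2, p_4 = 2*632 + 223 = 1487, q_4 = 2*17 + 6 = 40.
  i=5: a_5=1, p_5 = 1*1487 + 632 = 2119, q_5 = 1*40 + 17 = 57.
  i=6: a_6=1, p_6 = 1*2119 + 1487 = 3606, q_6 = 1*57 + 40 = 97.
  i=7: a_7=36, p_7 = 36*3606 + 2119 = 131935, q_7 = 36*97 + 57 = 3549.
  i=8: a_8=1, p_8 = 1*131935 + 3606 = 135541, q_8 = 1*3549 + 97 = 3646.
  i=9: a_9=1, p_9 = 1*135541 + 131935 = 267476, q_9 = 1*3646 + 3549 = 7195.
  i=10: a_10=2, p_10 = 2*267476 + 135541 = 670493, q_10 = 2*7195 + 3646 = 18036.
  i=11: a_11=2, p_11 = 2*670493 + 267476 = 1608462, q_11 = 2*18036 + 7195 = 43267.
  i=12: a_12=1, p_12 = 1*1608462 + 670493 = 2278955, q_12 = 1*43267 + 18036 = 61303.
  i=13: a_13=5, p_13 = 5*2278955 + 1608462 = 13003237, q_13 = 5*61303 + 43267 = 349782.
Check: 13003237^2 - 1382*349782^2 = 169084172478169 - 169084172478168 = 1, so (x, y) = (13003237, 349782) solves the equation, and by the theorem it is the least positive solution.

(x, y) = (13003237, 349782)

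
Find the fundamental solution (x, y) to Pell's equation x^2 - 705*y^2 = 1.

First expand sqrt(705) as a continued fraction. With x_i = (sqrt(705) + m_i)/d_i and (m_0, d_0) = (0, 1): a_0 = floor(sqrt(705)) = 26, since 26^2 = 676 <= 705 < 729 = 27^2.
Iterate m_{i+1} = d_i*a_i - m_i, d_{i+1} = (705 - m_{i+1}^2)/d_i, a_{i+1} = floor((a_0 + m_{i+1})/d_{i+1}):
  m_1 = 1*26 - 0 = 26, d_1 = (705 - 26^2)/1 = 29/1 = 29, a_1 = floor((26 + 26)/29) = 1.
  m_2 = 29*1 - 26 = 3, d_2 = (705 - 3^2)/29 = 696/29 = 24, a_2 = floor((26 + 3)/24) = 1.
  m_3 = 24*1 - 3 = 21, d_3 = (705 - 21^2)/24 = 264/24 = 11, a_3 = floor((26 + 21)/11) = 4.
  m_4 = 11*4 - 21 = 23, d_4 = (705 - 23^2)/11 = 176/11 = 16, a_4 = floor((26 + 23)/16) = 3.
  m_5 = 16*3 - 23 = 25, d_5 = (705 - 25^2)/16 = 80/16 = 5, a_5 = floor((26 + 25)/5) = 10.
  m_6 = 5*10 - 25 = 25, d_6 = (705 - 25^2)/5 = 80/5 = 16, a_6 = floor((26 + 25)/16) = 3.
  m_7 = 16*3 - 25 = 23, d_7 = (705 - 23^2)/16 = 176/16 = 11, a_7 = floor((26 + 23)/11) = 4.
  m_8 = 11*4 - 23 = 21, d_8 = (705 - 21^2)/11 = 264/11 = 24, a_8 = floor((26 + 21)/24) = 1.
  m_9 = 24*1 - 21 = 3, d_9 = (705 - 3^2)/24 = 696/24 = 29, a_9 = floor((26 + 3)/29) = 1.
  m_10 = 29*1 - 3 = 26, d_10 = (705 - 26^2)/29 = 29/29 = 1, a_10 = floor((26 + 26)/1) = 52.
  m_11 = 1*52 - 26 = 26, d_11 = (705 - 26^2)/1 = 29/1 = 29: (m_11, d_11) = (m_1, d_1) = (26, 29), so from here the quotients repeat a_1, ..., a_10; the period length is 10.
So sqrt(705) = [26; (1, 1, 4, 3, 10, 3, 4, 1, 1, 52)] with period length k = 10.
k is even, so the fundamental solution of x^2 - 705y^2 = 1 is (p_{k-1}, q_{k-1}) = (p_9, q_9); compute convergents through index 9.
Convergents (p_i = a_i*p_{i-1} + p_{i-2}, q_i = a_i*q_{i-1} + q_{i-2} with p_{-2}=0, p_{-1}=1, q_{-2}=1, q_{-1}=0):
  i=0: a_0=26, p_0 = 26*1 + 0 = 26, q_0 = 26*0 + 1 = 1.
  i=1: a_1=1, p_1 = 1*26 + 1 = 27, q_1 = 1*1 + 0 = 1.
  i=2: a_2=1, p_2 = 1*27 + 26 = 53, q_2 = 1*1 + 1 = 2.
  i=3: a_3=4, p_3 = 4*53 + 27 = 239, q_3 = 4*2 + 1 = 9.
  i=4: a_4=3, p_4 = 3*239 + 53 = 770, q_4 = 3*9 + 2 = 29.
  i=5: a_5=10, p_5 = 10*770 + 239 = 7939, q_5 = 10*29 + 9 = 299.
  i=6: a_6=3, p_6 = 3*7939 + 770 = 24587, q_6 = 3*299 + 29 = 926.
  i=7: a_7=4, p_7 = 4*24587 + 7939 = 106287, q_7 = 4*926 + 299 = 4003.
  i=8: a_8=1, p_8 = 1*106287 + 24587 = 130874, q_8 = 1*4003 + 926 = 4929.
  i=9: a_9=1, p_9 = 1*130874 + 106287 = 237161, q_9 = 1*4929 + 4003 = 8932.
Check: 237161^2 - 705*8932^2 = 56245339921 - 56245339920 = 1, so (x, y) = (237161, 8932) solves the equation, and by the theorem it is the least positive solution.

(x, y) = (237161, 8932)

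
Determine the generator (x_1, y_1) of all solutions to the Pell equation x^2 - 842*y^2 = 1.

(x, y) = (1683, 58)

First expand sqrt(842) as a continued fraction. With x_i = (sqrt(842) + m_i)/d_i and (m_0, d_0) = (0, 1): a_0 = floor(sqrt(842)) = 29, since 29^2 = 841 <= 842 < 900 = 30^2.
Iterate m_{i+1} = d_i*a_i - m_i, d_{i+1} = (842 - m_{i+1}^2)/d_i, a_{i+1} = floor((a_0 + m_{i+1})/d_{i+1}):
  m_1 = 1*29 - 0 = 29, d_1 = (842 - 29^2)/1 = 1/1 = 1, a_1 = floor((29 + 29)/1) = 58.
  m_2 = 1*58 - 29 = 29, d_2 = (842 - 29^2)/1 = 1/1 = 1: (m_2, d_2) = (m_1, d_1) = (29, 1), so from here the quotient a_1 repeats; the period length is 1.
So sqrt(842) = [29; (58)] with period length k = 1.
k is odd, so (p_{k-1}, q_{k-1}) only solves x^2 - 842y^2 = -1 and the fundamental solution of x^2 - 842y^2 = 1 is (p_{2k-1}, q_{2k-1}) = (p_1, q_1); compute convergents through index 1, running through the period twice.
Convergents (p_i = a_i*p_{i-1} + p_{i-2}, q_i = a_i*q_{i-1} + q_{i-2} with p_{-2}=0, p_{-1}=1, q_{-2}=1, q_{-1}=0):
  i=0: a_0=29, p_0 = 29*1 + 0 = 29, q_0 = 29*0 + 1 = 1.
  i=1: a_1=58, p_1 = 58*29 + 1 = 1683, q_1 = 58*1 + 0 = 58.
Indeed p_0^2 - 842*q_0^2 = 841 - 842 = -1, not +1.
Check: 1683^2 - 842*58^2 = 2832489 - 2832488 = 1, so (x, y) = (1683, 58) solves the equation, and by the theorem it is the least positive solution.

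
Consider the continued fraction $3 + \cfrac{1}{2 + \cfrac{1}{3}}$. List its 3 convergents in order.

3/1, 7/2, 24/7

Using the convergent recurrence p_i = a_i*p_{i-1} + p_{i-2}, q_i = a_i*q_{i-1} + q_{i-2} with p_{-2}=0, p_{-1}=1, q_{-2}=1, q_{-1}=0:
  i=0: a_0=3, p_0 = 3*1 + 0 = 3, q_0 = 3*0 + 1 = 1.
  i=1: a_1=2, p_1 = 2*3 + 1 = 7, q_1 = 2*1 + 0 = 2.
  i=2: a_2=3, p_2 = 3*7 + 3 = 24, q_2 = 3*2 + 1 = 7.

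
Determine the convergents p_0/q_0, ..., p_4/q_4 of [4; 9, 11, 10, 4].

4/1, 37/9, 411/100, 4147/1009, 16999/4136

Using the convergent recurrence p_i = a_i*p_{i-1} + p_{i-2}, q_i = a_i*q_{i-1} + q_{i-2} with p_{-2}=0, p_{-1}=1, q_{-2}=1, q_{-1}=0:
  i=0: a_0=4, p_0 = 4*1 + 0 = 4, q_0 = 4*0 + 1 = 1.
  i=1: a_1=9, p_1 = 9*4 + 1 = 37, q_1 = 9*1 + 0 = 9.
  i=2: a_2=11, p_2 = 11*37 + 4 = 411, q_2 = 11*9 + 1 = 100.
  i=3: a_3=10, p_3 = 10*411 + 37 = 4147, q_3 = 10*100 + 9 = 1009.
  i=4: a_4=4, p_4 = 4*4147 + 411 = 16999, q_4 = 4*1009 + 100 = 4136.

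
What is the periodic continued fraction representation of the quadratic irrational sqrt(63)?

Write x_i = (sqrt(63) + m_i)/d_i with (m_0, d_0) = (0, 1). a_0 = floor(sqrt(63)) = 7, since 7^2 = 49 <= 63 < 64 = 8^2.
Iterate m_{i+1} = d_i*a_i - m_i, d_{i+1} = (63 - m_{i+1}^2)/d_i, a_{i+1} = floor((a_0 + m_{i+1})/d_{i+1}):
  m_1 = 1*7 - 0 = 7, d_1 = (63 - 7^2)/1 = 14/1 = 14, a_1 = floor((7 + 7)/14) = 1.
  m_2 = 14*1 - 7 = 7, d_2 = (63 - 7^2)/14 = 14/14 = 1, a_2 = floor((7 + 7)/1) = 14.
  m_3 = 1*14 - 7 = 7, d_3 = (63 - 7^2)/1 = 14/1 = 14: (m_3, d_3) = (m_1, d_1) = (7, 14), so from here the quotients repeat a_1, a_2; the period length is 2.
Hence the expansion of sqrt(63) is a_0 = 7 followed by the repeating block 1, 14 (period 2).

[7; (1, 14)]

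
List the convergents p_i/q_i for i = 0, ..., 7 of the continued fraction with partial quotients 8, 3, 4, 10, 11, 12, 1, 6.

8/1, 25/3, 108/13, 1105/133, 12263/1476, 148261/17845, 160524/19321, 1111405/133771

Using the convergent recurrence p_i = a_i*p_{i-1} + p_{i-2}, q_i = a_i*q_{i-1} + q_{i-2} with p_{-2}=0, p_{-1}=1, q_{-2}=1, q_{-1}=0:
  i=0: a_0=8, p_0 = 8*1 + 0 = 8, q_0 = 8*0 + 1 = 1.
  i=1: a_1=3, p_1 = 3*8 + 1 = 25, q_1 = 3*1 + 0 = 3.
  i=2: a_2=4, p_2 = 4*25 + 8 = 108, q_2 = 4*3 + 1 = 13.
  i=3: a_3=10, p_3 = 10*108 + 25 = 1105, q_3 = 10*13 + 3 = 133.
  i=4: a_4=11, p_4 = 11*1105 + 108 = 12263, q_4 = 11*133 + 13 = 1476.
  i=5: a_5=12, p_5 = 12*12263 + 1105 = 148261, q_5 = 12*1476 + 133 = 17845.
  i=6: a_6=1, p_6 = 1*148261 + 12263 = 160524, q_6 = 1*17845 + 1476 = 19321.
  i=7: a_7=6, p_7 = 6*160524 + 148261 = 1111405, q_7 = 6*19321 + 17845 = 133771.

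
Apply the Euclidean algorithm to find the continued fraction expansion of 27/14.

Run the Euclidean algorithm on 27 and 14; the successive quotients are the partial quotients a_0, a_1, ... (each step inverts the fractional part left over by the previous one):
  27 = 1*14 + 13, so a_0 = 1.
  14 = 1*13 + 1, so a_1 = 1.
  13 = 13*1 + 0, so a_2 = 13.
The remainder reaches 0 after 3 divisions, so the expansion has 3 partial quotients, read off in order.

[1; 1, 13]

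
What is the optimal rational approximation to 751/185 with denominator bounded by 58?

Expand x = 751/185 as a continued fraction with the Euclidean algorithm:
  751 = 4*185 + 11, so a_0 = 4.
  185 = 16*11 + 9, so a_1 = 16.
  11 = 1*9 + 2, so a_2 = 1.
  9 = 4*2 + 1, so a_3 = 4.
  2 = 2*1 + 0, so a_4 = 2.
so x = [4; 16, 1, 4, 2].
Convergents (p_i = a_i*p_{i-1} + p_{i-2}, q_i = a_i*q_{i-1} + q_{i-2} with p_{-2}=0, p_{-1}=1, q_{-2}=1, q_{-1}=0), until the denominator exceeds 58:
  i=0: a_0=4, p_0 = 4*1 + 0 = 4, q_0 = 4*0 + 1 = 1.
  i=1: a_1=16, p_1 = 16*4 + 1 = 65, q_1 = 16*1 + 0 = 16.
  i=2: a_2=1, p_2 = 1*65 + 4 = 69, q_2 = 1*16 + 1 = 17.
  i=3: a_3=4, p_3 = 4*69 + 65 = 341, q_3 = 4*17 + 16 = 84.
q_3 = 84 > 58, so the last convergent with denominator <= 58 is p_2/q_2 = 69/17.
The closest fraction with denominator <= 58 is either p_2/q_2 or the intermediate fraction (k*p_2 + p_1)/(k*q_2 + q_1) with the largest k >= 1 whose denominator stays <= 58; these approach x as k grows, and every other convergent or intermediate fraction in range is farther away.
Largest k: floor((58 - q_1)/q_2) = floor((58 - 16)/17) = 2.
That gives (2*69 + 65)/(2*17 + 16) = 203/50.
Compare the errors: |x - 69/17| = |751*17 - 69*185|/(185*17) = 2/3145, and |x - 203/50| = |751*50 - 203*185|/(185*50) = 5/9250.
Cross-multiplying, 5*3145 = 15725 < 18500 = 2*9250, so 5/9250 is smaller: the intermediate fraction 203/50 is closer to x than 69/17.

203/50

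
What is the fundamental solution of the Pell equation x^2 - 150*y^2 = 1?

(x, y) = (49, 4)

First expand sqrt(150) as a continued fraction. With x_i = (sqrt(150) + m_i)/d_i and (m_0, d_0) = (0, 1): a_0 = floor(sqrt(150)) = 12, since 12^2 = 144 <= 150 < 169 = 13^2.
Iterate m_{i+1} = d_i*a_i - m_i, d_{i+1} = (150 - m_{i+1}^2)/d_i, a_{i+1} = floor((a_0 + m_{i+1})/d_{i+1}):
  m_1 = 1*12 - 0 = 12, d_1 = (150 - 12^2)/1 = 6/1 = 6, a_1 = floor((12 + 12)/6) = 4.
  m_2 = 6*4 - 12 = 12, d_2 = (150 - 12^2)/6 = 6/6 = 1, a_2 = floor((12 + 12)/1) = 24.
  m_3 = 1*24 - 12 = 12, d_3 = (150 - 12^2)/1 = 6/1 = 6: (m_3, d_3) = (m_1, d_1) = (12, 6), so from here the quotients repeat a_1, a_2; the period length is 2.
So sqrt(150) = [12; (4, 24)] with period length k = 2.
k is even, so the fundamental solution of x^2 - 150y^2 = 1 is (p_{k-1}, q_{k-1}) = (p_1, q_1); compute convergents through index 1.
Convergents (p_i = a_i*p_{i-1} + p_{i-2}, q_i = a_i*q_{i-1} + q_{i-2} with p_{-2}=0, p_{-1}=1, q_{-2}=1, q_{-1}=0):
  i=0: a_0=12, p_0 = 12*1 + 0 = 12, q_0 = 12*0 + 1 = 1.
  i=1: a_1=4, p_1 = 4*12 + 1 = 49, q_1 = 4*1 + 0 = 4.
Check: 49^2 - 150*4^2 = 2401 - 2400 = 1, so (x, y) = (49, 4) solves the equation, and by the theorem it is the least positive solution.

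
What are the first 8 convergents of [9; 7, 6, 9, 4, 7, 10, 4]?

Using the convergent recurrence p_i = a_i*p_{i-1} + p_{i-2}, q_i = a_i*q_{i-1} + q_{i-2} with p_{-2}=0, p_{-1}=1, q_{-2}=1, q_{-1}=0:
  i=0: a_0=9, p_0 = 9*1 + 0 = 9, q_0 = 9*0 + 1 = 1.
  i=1: a_1=7, p_1 = 7*9 + 1 = 64, q_1 = 7*1 + 0 = 7.
  i=2: a_2=6, p_2 = 6*64 + 9 = 393, q_2 = 6*7 + 1 = 43.
  i=3: a_3=9, p_3 = 9*393 + 64 = 3601, q_3 = 9*43 + 7 = 394.
  i=4: a_4=4, p_4 = 4*3601 + 393 = 14797, q_4 = 4*394 + 43 = 1619.
  i=5: a_5=7, p_5 = 7*14797 + 3601 = 107180, q_5 = 7*1619 + 394 = 11727.
  i=6: a_6=10, p_6 = 10*107180 + 14797 = 1086597, q_6 = 10*11727 + 1619 = 118889.
  i=7: a_7=4, p_7 = 4*1086597 + 107180 = 4453568, q_7 = 4*118889 + 11727 = 487283.

9/1, 64/7, 393/43, 3601/394, 14797/1619, 107180/11727, 1086597/118889, 4453568/487283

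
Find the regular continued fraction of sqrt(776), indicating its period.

Write x_i = (sqrt(776) + m_i)/d_i with (m_0, d_0) = (0, 1). a_0 = floor(sqrt(776)) = 27, since 27^2 = 729 <= 776 < 784 = 28^2.
Iterate m_{i+1} = d_i*a_i - m_i, d_{i+1} = (776 - m_{i+1}^2)/d_i, a_{i+1} = floor((a_0 + m_{i+1})/d_{i+1}):
  m_1 = 1*27 - 0 = 27, d_1 = (776 - 27^2)/1 = 47/1 = 47, a_1 = floor((27 + 27)/47) = 1.
  m_2 = 47*1 - 27 = 20, d_2 = (776 - 20^2)/47 = 376/47 = 8, a_2 = floor((27 + 20)/8) = 5.
  m_3 = 8*5 - 20 = 20, d_3 = (776 - 20^2)/8 = 376/8 = 47, a_3 = floor((27 + 20)/47) = 1.
  m_4 = 47*1 - 20 = 27, d_4 = (776 - 27^2)/47 = 47/47 = 1, a_4 = floor((27 + 27)/1) = 54.
  m_5 = 1*54 - 27 = 27, d_5 = (776 - 27^2)/1 = 47/1 = 47: (m_5, d_5) = (m_1, d_1) = (27, 47), so from here the quotients repeat a_1, ..., a_4; the period length is 4.
Hence the expansion of sqrt(776) is a_0 = 27 followed by the repeating block 1, 5, 1, 54 (period 4).

[27; (1, 5, 1, 54)]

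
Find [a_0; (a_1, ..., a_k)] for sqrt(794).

[28; (5, 1, 1, 1, 1, 1, 1, 1, 1, 5, 56)]

Write x_i = (sqrt(794) + m_i)/d_i with (m_0, d_0) = (0, 1). a_0 = floor(sqrt(794)) = 28, since 28^2 = 784 <= 794 < 841 = 29^2.
Iterate m_{i+1} = d_i*a_i - m_i, d_{i+1} = (794 - m_{i+1}^2)/d_i, a_{i+1} = floor((a_0 + m_{i+1})/d_{i+1}):
  m_1 = 1*28 - 0 = 28, d_1 = (794 - 28^2)/1 = 10/1 = 10, a_1 = floor((28 + 28)/10) = 5.
  m_2 = 10*5 - 28 = 22, d_2 = (794 - 22^2)/10 = 310/10 = 31, a_2 = floor((28 + 22)/31) = 1.
  m_3 = 31*1 - 22 = 9, d_3 = (794 - 9^2)/31 = 713/31 = 23, a_3 = floor((28 + 9)/23) = 1.
  m_4 = 23*1 - 9 = 14, d_4 = (794 - 14^2)/23 = 598/23 = 26, a_4 = floor((28 + 14)/26) = 1.
  m_5 = 26*1 - 14 = 12, d_5 = (794 - 12^2)/26 = 650/26 = 25, a_5 = floor((28 + 12)/25) = 1.
  m_6 = 25*1 - 12 = 13, d_6 = (794 - 13^2)/25 = 625/25 = 25, a_6 = floor((28 + 13)/25) = 1.
  m_7 = 25*1 - 13 = 12, d_7 = (794 - 12^2)/25 = 650/25 = 26, a_7 = floor((28 + 12)/26) = 1.
  m_8 = 26*1 - 12 = 14, d_8 = (794 - 14^2)/26 = 598/26 = 23, a_8 = floor((28 + 14)/23) = 1.
  m_9 = 23*1 - 14 = 9, d_9 = (794 - 9^2)/23 = 713/23 = 31, a_9 = floor((28 + 9)/31) = 1.
  m_10 = 31*1 - 9 = 22, d_10 = (794 - 22^2)/31 = 310/31 = 10, a_10 = floor((28 + 22)/10) = 5.
  m_11 = 10*5 - 22 = 28, d_11 = (794 - 28^2)/10 = 10/10 = 1, a_11 = floor((28 + 28)/1) = 56.
  m_12 = 1*56 - 28 = 28, d_12 = (794 - 28^2)/1 = 10/1 = 10: (m_12, d_12) = (m_1, d_1) = (28, 10), so from here the quotients repeat a_1, ..., a_11; the period length is 11.
Hence the expansion of sqrt(794) is a_0 = 28 followed by the repeating block 5, 1, 1, 1, 1, 1, 1, 1, 1, 5, 56 (period 11).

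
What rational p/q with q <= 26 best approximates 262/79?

Expand x = 262/79 as a continued fraction with the Euclidean algorithm:
  262 = 3*79 + 25, so a_0 = 3.
  79 = 3*25 + 4, so a_1 = 3.
  25 = 6*4 + 1, so a_2 = 6.
  4 = 4*1 + 0, so a_3 = 4.
so x = [3; 3, 6, 4].
Convergents (p_i = a_i*p_{i-1} + p_{i-2}, q_i = a_i*q_{i-1} + q_{i-2} with p_{-2}=0, p_{-1}=1, q_{-2}=1, q_{-1}=0), until the denominator exceeds 26:
  i=0: a_0=3, p_0 = 3*1 + 0 = 3, q_0 = 3*0 + 1 = 1.
  i=1: a_1=3, p_1 = 3*3 + 1 = 10, q_1 = 3*1 + 0 = 3.
  i=2: a_2=6, p_2 = 6*10 + 3 = 63, q_2 = 6*3 + 1 = 19.
  i=3: a_3=4, p_3 = 4*63 + 10 = 262, q_3 = 4*19 + 3 = 79.
q_3 = 79 > 26, so the last convergent with denominator <= 26 is p_2/q_2 = 63/19.
The closest fraction with denominator <= 26 is either p_2/q_2 or the intermediate fraction (k*p_2 + p_1)/(k*q_2 + q_1) with the largest k >= 1 whose denominator stays <= 26; these approach x as k grows, and every other convergent or intermediate fraction in range is farther away.
Largest k: floor((26 - q_1)/q_2) = floor((26 - 3)/19) = 1.
That gives (1*63 + 10)/(1*19 + 3) = 73/22.
Compare the errors: |x - 63/19| = |262*19 - 63*79|/(79*19) = 1/1501, and |x - 73/22| = |262*22 - 73*79|/(79*22) = 3/1738.
Cross-multiplying, 1*1738 = 1738 < 4503 = 3*1501, so 1/1501 is smaller: the convergent 63/19 is closer to x than 73/22.

63/19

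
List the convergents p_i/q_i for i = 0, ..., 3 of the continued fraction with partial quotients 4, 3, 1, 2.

Using the convergent recurrence p_i = a_i*p_{i-1} + p_{i-2}, q_i = a_i*q_{i-1} + q_{i-2} with p_{-2}=0, p_{-1}=1, q_{-2}=1, q_{-1}=0:
  i=0: a_0=4, p_0 = 4*1 + 0 = 4, q_0 = 4*0 + 1 = 1.
  i=1: a_1=3, p_1 = 3*4 + 1 = 13, q_1 = 3*1 + 0 = 3.
  i=2: a_2=1, p_2 = 1*13 + 4 = 17, q_2 = 1*3 + 1 = 4.
  i=3: a_3=2, p_3 = 2*17 + 13 = 47, q_3 = 2*4 + 3 = 11.

4/1, 13/3, 17/4, 47/11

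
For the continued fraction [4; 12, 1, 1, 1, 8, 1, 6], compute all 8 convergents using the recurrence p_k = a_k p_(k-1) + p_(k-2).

4/1, 49/12, 53/13, 102/25, 155/38, 1342/329, 1497/367, 10324/2531

Using the convergent recurrence p_i = a_i*p_{i-1} + p_{i-2}, q_i = a_i*q_{i-1} + q_{i-2} with p_{-2}=0, p_{-1}=1, q_{-2}=1, q_{-1}=0:
  i=0: a_0=4, p_0 = 4*1 + 0 = 4, q_0 = 4*0 + 1 = 1.
  i=1: a_1=12, p_1 = 12*4 + 1 = 49, q_1 = 12*1 + 0 = 12.
  i=2: a_2=1, p_2 = 1*49 + 4 = 53, q_2 = 1*12 + 1 = 13.
  i=3: a_3=1, p_3 = 1*53 + 49 = 102, q_3 = 1*13 + 12 = 25.
  i=4: a_4=1, p_4 = 1*102 + 53 = 155, q_4 = 1*25 + 13 = 38.
  i=5: a_5=8, p_5 = 8*155 + 102 = 1342, q_5 = 8*38 + 25 = 329.
  i=6: a_6=1, p_6 = 1*1342 + 155 = 1497, q_6 = 1*329 + 38 = 367.
  i=7: a_7=6, p_7 = 6*1497 + 1342 = 10324, q_7 = 6*367 + 329 = 2531.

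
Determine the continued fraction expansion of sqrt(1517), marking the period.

[38; (1, 18, 2, 18, 1, 76)]

Write x_i = (sqrt(1517) + m_i)/d_i with (m_0, d_0) = (0, 1). a_0 = floor(sqrt(1517)) = 38, since 38^2 = 1444 <= 1517 < 1521 = 39^2.
Iterate m_{i+1} = d_i*a_i - m_i, d_{i+1} = (1517 - m_{i+1}^2)/d_i, a_{i+1} = floor((a_0 + m_{i+1})/d_{i+1}):
  m_1 = 1*38 - 0 = 38, d_1 = (1517 - 38^2)/1 = 73/1 = 73, a_1 = floor((38 + 38)/73) = 1.
  m_2 = 73*1 - 38 = 35, d_2 = (1517 - 35^2)/73 = 292/73 = 4, a_2 = floor((38 + 35)/4) = 18.
  m_3 = 4*18 - 35 = 37, d_3 = (1517 - 37^2)/4 = 148/4 = 37, a_3 = floor((38 + 37)/37) = 2.
  m_4 = 37*2 - 37 = 37, d_4 = (1517 - 37^2)/37 = 148/37 = 4, a_4 = floor((38 + 37)/4) = 18.
  m_5 = 4*18 - 37 = 35, d_5 = (1517 - 35^2)/4 = 292/4 = 73, a_5 = floor((38 + 35)/73) = 1.
  m_6 = 73*1 - 35 = 38, d_6 = (1517 - 38^2)/73 = 73/73 = 1, a_6 = floor((38 + 38)/1) = 76.
  m_7 = 1*76 - 38 = 38, d_7 = (1517 - 38^2)/1 = 73/1 = 73: (m_7, d_7) = (m_1, d_1) = (38, 73), so from here the quotients repeat a_1, ..., a_6; the period length is 6.
Hence the expansion of sqrt(1517) is a_0 = 38 followed by the repeating block 1, 18, 2, 18, 1, 76 (period 6).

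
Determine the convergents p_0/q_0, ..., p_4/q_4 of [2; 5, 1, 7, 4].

Using the convergent recurrence p_i = a_i*p_{i-1} + p_{i-2}, q_i = a_i*q_{i-1} + q_{i-2} with p_{-2}=0, p_{-1}=1, q_{-2}=1, q_{-1}=0:
  i=0: a_0=2, p_0 = 2*1 + 0 = 2, q_0 = 2*0 + 1 = 1.
  i=1: a_1=5, p_1 = 5*2 + 1 = 11, q_1 = 5*1 + 0 = 5.
  i=2: a_2=1, p_2 = 1*11 + 2 = 13, q_2 = 1*5 + 1 = 6.
  i=3: a_3=7, p_3 = 7*13 + 11 = 102, q_3 = 7*6 + 5 = 47.
  i=4: a_4=4, p_4 = 4*102 + 13 = 421, q_4 = 4*47 + 6 = 194.

2/1, 11/5, 13/6, 102/47, 421/194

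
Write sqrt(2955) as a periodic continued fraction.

Write x_i = (sqrt(2955) + m_i)/d_i with (m_0, d_0) = (0, 1). a_0 = floor(sqrt(2955)) = 54, since 54^2 = 2916 <= 2955 < 3025 = 55^2.
Iterate m_{i+1} = d_i*a_i - m_i, d_{i+1} = (2955 - m_{i+1}^2)/d_i, a_{i+1} = floor((a_0 + m_{i+1})/d_{i+1}):
  m_1 = 1*54 - 0 = 54, d_1 = (2955 - 54^2)/1 = 39/1 = 39, a_1 = floor((54 + 54)/39) = 2.
  m_2 = 39*2 - 54 = 24, d_2 = (2955 - 24^2)/39 = 2379/39 = 61, a_2 = floor((54 + 24)/61) = 1.
  m_3 = 61*1 - 24 = 37, d_3 = (2955 - 37^2)/61 = 1586/61 = 26, a_3 = floor((54 + 37)/26) = 3.
  m_4 = 26*3 - 37 = 41, d_4 = (2955 - 41^2)/26 = 1274/26 = 49, a_4 = floor((54 + 41)/49) = 1.
  m_5 = 49*1 - 41 = 8, d_5 = (2955 - 8^2)/49 = 2891/49 = 59, a_5 = floor((54 + 8)/59) = 1.
  m_6 = 59*1 - 8 = 51, d_6 = (2955 - 51^2)/59 = 354/59 = 6, a_6 = floor((54 + 51)/6) = 17.
  m_7 = 6*17 - 51 = 51, d_7 = (2955 - 51^2)/6 = 354/6 = 59, a_7 = floor((54 + 51)/59) = 1.
  m_8 = 59*1 - 51 = 8, d_8 = (2955 - 8^2)/59 = 2891/59 = 49, a_8 = floor((54 + 8)/49) = 1.
  m_9 = 49*1 - 8 = 41, d_9 = (2955 - 41^2)/49 = 1274/49 = 26, a_9 = floor((54 + 41)/26) = 3.
  m_10 = 26*3 - 41 = 37, d_10 = (2955 - 37^2)/26 = 1586/26 = 61, a_10 = floor((54 + 37)/61) = 1.
  m_11 = 61*1 - 37 = 24, d_11 = (2955 - 24^2)/61 = 2379/61 = 39, a_11 = floor((54 + 24)/39) = 2.
  m_12 = 39*2 - 24 = 54, d_12 = (2955 - 54^2)/39 = 39/39 = 1, a_12 = floor((54 + 54)/1) = 108.
  m_13 = 1*108 - 54 = 54, d_13 = (2955 - 54^2)/1 = 39/1 = 39: (m_13, d_13) = (m_1, d_1) = (54, 39), so from here the quotients repeat a_1, ..., a_12; the period length is 12.
Hence the expansion of sqrt(2955) is a_0 = 54 followed by the repeating block 2, 1, 3, 1, 1, 17, 1, 1, 3, 1, 2, 108 (period 12).

[54; (2, 1, 3, 1, 1, 17, 1, 1, 3, 1, 2, 108)]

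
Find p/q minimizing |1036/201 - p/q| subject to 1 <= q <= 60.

Expand x = 1036/201 as a continued fraction with the Euclidean algorithm:
  1036 = 5*201 + 31, so a_0 = 5.
  201 = 6*31 + 15, so a_1 = 6.
  31 = 2*15 + 1, so a_2 = 2.
  15 = 15*1 + 0, so a_3 = 15.
so x = [5; 6, 2, 15].
Convergents (p_i = a_i*p_{i-1} + p_{i-2}, q_i = a_i*q_{i-1} + q_{i-2} with p_{-2}=0, p_{-1}=1, q_{-2}=1, q_{-1}=0), until the denominator exceeds 60:
  i=0: a_0=5, p_0 = 5*1 + 0 = 5, q_0 = 5*0 + 1 = 1.
  i=1: a_1=6, p_1 = 6*5 + 1 = 31, q_1 = 6*1 + 0 = 6.
  i=2: a_2=2, p_2 = 2*31 + 5 = 67, q_2 = 2*6 + 1 = 13.
  i=3: a_3=15, p_3 = 15*67 + 31 = 1036, q_3 = 15*13 + 6 = 201.
q_3 = 201 > 60, so the last convergent with denominator <= 60 is p_2/q_2 = 67/13.
The closest fraction with denominator <= 60 is either p_2/q_2 or the intermediate fraction (k*p_2 + p_1)/(k*q_2 + q_1) with the largest k >= 1 whose denominator stays <= 60; these approach x as k grows, and every other convergent or intermediate fraction in range is farther away.
Largest k: floor((60 - q_1)/q_2) = floor((60 - 6)/13) = 4.
That gives (4*67 + 31)/(4*13 + 6) = 299/58.
Compare the errors: |x - 67/13| = |1036*13 - 67*201|/(201*13) = 1/2613, and |x - 299/58| = |1036*58 - 299*201|/(201*58) = 11/11658.
Cross-multiplying, 1*11658 = 11658 < 28743 = 11*2613, so 1/2613 is smaller: the convergent 67/13 is closer to x than 299/58.

67/13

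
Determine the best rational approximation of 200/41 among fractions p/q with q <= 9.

Expand x = 200/41 as a continued fraction with the Euclidean algorithm:
  200 = 4*41 + 36, so a_0 = 4.
  41 = 1*36 + 5, so a_1 = 1.
  36 = 7*5 + 1, so a_2 = 7.
  5 = 5*1 + 0, so a_3 = 5.
so x = [4; 1, 7, 5].
Convergents (p_i = a_i*p_{i-1} + p_{i-2}, q_i = a_i*q_{i-1} + q_{i-2} with p_{-2}=0, p_{-1}=1, q_{-2}=1, q_{-1}=0), until the denominator exceeds 9:
  i=0: a_0=4, p_0 = 4*1 + 0 = 4, q_0 = 4*0 + 1 = 1.
  i=1: a_1=1, p_1 = 1*4 + 1 = 5, q_1 = 1*1 + 0 = 1.
  i=2: a_2=7, p_2 = 7*5 + 4 = 39, q_2 = 7*1 + 1 = 8.
  i=3: a_3=5, p_3 = 5*39 + 5 = 200, q_3 = 5*8 + 1 = 41.
q_3 = 41 > 9, so the last convergent with denominator <= 9 is p_2/q_2 = 39/8.
The closest fraction with denominator <= 9 is either p_2/q_2 or the intermediate fraction (k*p_2 + p_1)/(k*q_2 + q_1) with the largest k >= 1 whose denominator stays <= 9; these approach x as k grows, and every other convergent or intermediate fraction in range is farther away.
Largest k: floor((9 - q_1)/q_2) = floor((9 - 1)/8) = 1.
That gives (1*39 + 5)/(1*8 + 1) = 44/9.
Compare the errors: |x - 39/8| = |200*8 - 39*41|/(41*8) = 1/328, and |x - 44/9| = |200*9 - 44*41|/(41*9) = 4/369.
Cross-multiplying, 1*369 = 369 < 1312 = 4*328, so 1/328 is smaller: the convergent 39/8 is closer to x than 44/9.

39/8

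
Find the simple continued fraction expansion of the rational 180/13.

Run the Euclidean algorithm on 180 and 13; the successive quotients are the partial quotients a_0, a_1, ... (each step inverts the fractional part left over by the previous one):
  180 = 13*13 + 11, so a_0 = 13.
  13 = 1*11 + 2, so a_1 = 1.
  11 = 5*2 + 1, so a_2 = 5.
  2 = 2*1 + 0, so a_3 = 2.
The remainder reaches 0 after 4 divisions, so the expansion has 4 partial quotients, read off in order.

[13; 1, 5, 2]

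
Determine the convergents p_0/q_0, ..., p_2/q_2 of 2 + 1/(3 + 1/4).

Using the convergent recurrence p_i = a_i*p_{i-1} + p_{i-2}, q_i = a_i*q_{i-1} + q_{i-2} with p_{-2}=0, p_{-1}=1, q_{-2}=1, q_{-1}=0:
  i=0: a_0=2, p_0 = 2*1 + 0 = 2, q_0 = 2*0 + 1 = 1.
  i=1: a_1=3, p_1 = 3*2 + 1 = 7, q_1 = 3*1 + 0 = 3.
  i=2: a_2=4, p_2 = 4*7 + 2 = 30, q_2 = 4*3 + 1 = 13.

2/1, 7/3, 30/13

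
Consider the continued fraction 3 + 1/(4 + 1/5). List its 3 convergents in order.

3/1, 13/4, 68/21

Using the convergent recurrence p_i = a_i*p_{i-1} + p_{i-2}, q_i = a_i*q_{i-1} + q_{i-2} with p_{-2}=0, p_{-1}=1, q_{-2}=1, q_{-1}=0:
  i=0: a_0=3, p_0 = 3*1 + 0 = 3, q_0 = 3*0 + 1 = 1.
  i=1: a_1=4, p_1 = 4*3 + 1 = 13, q_1 = 4*1 + 0 = 4.
  i=2: a_2=5, p_2 = 5*13 + 3 = 68, q_2 = 5*4 + 1 = 21.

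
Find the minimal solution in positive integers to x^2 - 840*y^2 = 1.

First expand sqrt(840) as a continued fraction. With x_i = (sqrt(840) + m_i)/d_i and (m_0, d_0) = (0, 1): a_0 = floor(sqrt(840)) = 28, since 28^2 = 784 <= 840 < 841 = 29^2.
Iterate m_{i+1} = d_i*a_i - m_i, d_{i+1} = (840 - m_{i+1}^2)/d_i, a_{i+1} = floor((a_0 + m_{i+1})/d_{i+1}):
  m_1 = 1*28 - 0 = 28, d_1 = (840 - 28^2)/1 = 56/1 = 56, a_1 = floor((28 + 28)/56) = 1.
  m_2 = 56*1 - 28 = 28, d_2 = (840 - 28^2)/56 = 56/56 = 1, a_2 = floor((28 + 28)/1) = 56.
  m_3 = 1*56 - 28 = 28, d_3 = (840 - 28^2)/1 = 56/1 = 56: (m_3, d_3) = (m_1, d_1) = (28, 56), so from here the quotients repeat a_1, a_2; the period length is 2.
So sqrt(840) = [28; (1, 56)] with period length k = 2.
k is even, so the fundamental solution of x^2 - 840y^2 = 1 is (p_{k-1}, q_{k-1}) = (p_1, q_1); compute convergents through index 1.
Convergents (p_i = a_i*p_{i-1} + p_{i-2}, q_i = a_i*q_{i-1} + q_{i-2} with p_{-2}=0, p_{-1}=1, q_{-2}=1, q_{-1}=0):
  i=0: a_0=28, p_0 = 28*1 + 0 = 28, q_0 = 28*0 + 1 = 1.
  i=1: a_1=1, p_1 = 1*28 + 1 = 29, q_1 = 1*1 + 0 = 1.
Check: 29^2 - 840*1^2 = 841 - 840 = 1, so (x, y) = (29, 1) solves the equation, and by the theorem it is the least positive solution.

(x, y) = (29, 1)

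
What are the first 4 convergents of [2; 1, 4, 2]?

2/1, 3/1, 14/5, 31/11

Using the convergent recurrence p_i = a_i*p_{i-1} + p_{i-2}, q_i = a_i*q_{i-1} + q_{i-2} with p_{-2}=0, p_{-1}=1, q_{-2}=1, q_{-1}=0:
  i=0: a_0=2, p_0 = 2*1 + 0 = 2, q_0 = 2*0 + 1 = 1.
  i=1: a_1=1, p_1 = 1*2 + 1 = 3, q_1 = 1*1 + 0 = 1.
  i=2: a_2=4, p_2 = 4*3 + 2 = 14, q_2 = 4*1 + 1 = 5.
  i=3: a_3=2, p_3 = 2*14 + 3 = 31, q_3 = 2*5 + 1 = 11.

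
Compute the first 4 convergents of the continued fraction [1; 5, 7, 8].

1/1, 6/5, 43/36, 350/293

Using the convergent recurrence p_i = a_i*p_{i-1} + p_{i-2}, q_i = a_i*q_{i-1} + q_{i-2} with p_{-2}=0, p_{-1}=1, q_{-2}=1, q_{-1}=0:
  i=0: a_0=1, p_0 = 1*1 + 0 = 1, q_0 = 1*0 + 1 = 1.
  i=1: a_1=5, p_1 = 5*1 + 1 = 6, q_1 = 5*1 + 0 = 5.
  i=2: a_2=7, p_2 = 7*6 + 1 = 43, q_2 = 7*5 + 1 = 36.
  i=3: a_3=8, p_3 = 8*43 + 6 = 350, q_3 = 8*36 + 5 = 293.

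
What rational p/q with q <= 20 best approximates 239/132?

29/16

Expand x = 239/132 as a continued fraction with the Euclidean algorithm:
  239 = 1*132 + 107, so a_0 = 1.
  132 = 1*107 + 25, so a_1 = 1.
  107 = 4*25 + 7, so a_2 = 4.
  25 = 3*7 + 4, so a_3 = 3.
  7 = 1*4 + 3, so a_4 = 1.
  4 = 1*3 + 1, so a_5 = 1.
  3 = 3*1 + 0, so a_6 = 3.
so x = [1; 1, 4, 3, 1, 1, 3].
Convergents (p_i = a_i*p_{i-1} + p_{i-2}, q_i = a_i*q_{i-1} + q_{i-2} with p_{-2}=0, p_{-1}=1, q_{-2}=1, q_{-1}=0), until the denominator exceeds 20:
  i=0: a_0=1, p_0 = 1*1 + 0 = 1, q_0 = 1*0 + 1 = 1.
  i=1: a_1=1, p_1 = 1*1 + 1 = 2, q_1 = 1*1 + 0 = 1.
  i=2: a_2=4, p_2 = 4*2 + 1 = 9, q_2 = 4*1 + 1 = 5.
  i=3: a_3=3, p_3 = 3*9 + 2 = 29, q_3 = 3*5 + 1 = 16.
  i=4: a_4=1, p_4 = 1*29 + 9 = 38, q_4 = 1*16 + 5 = 21.
q_4 = 21 > 20, so the last convergent with denominator <= 20 is p_3/q_3 = 29/16.
The closest fraction with denominator <= 20 is either p_3/q_3 or the intermediate fraction (k*p_3 + p_2)/(k*q_3 + q_2) with the largest k >= 1 whose denominator stays <= 20; these approach x as k grows, and every other convergent or intermediate fraction in range is farther away.
Largest k: floor((20 - q_2)/q_3) = floor((20 - 5)/16) = 0.
Since k = 0, no intermediate fraction beyond p_3/q_3 has denominator <= 20, so the convergent 29/16 is the closest (its error is |239*16 - 29*132|/(132*16) = 4/2112).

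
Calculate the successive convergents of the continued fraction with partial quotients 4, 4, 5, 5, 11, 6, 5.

Using the convergent recurrence p_i = a_i*p_{i-1} + p_{i-2}, q_i = a_i*q_{i-1} + q_{i-2} with p_{-2}=0, p_{-1}=1, q_{-2}=1, q_{-1}=0:
  i=0: a_0=4, p_0 = 4*1 + 0 = 4, q_0 = 4*0 + 1 = 1.
  i=1: a_1=4, p_1 = 4*4 + 1 = 17, q_1 = 4*1 + 0 = 4.
  i=2: a_2=5, p_2 = 5*17 + 4 = 89, q_2 = 5*4 + 1 = 21.
  i=3: a_3=5, p_3 = 5*89 + 17 = 462, q_3 = 5*21 + 4 = 109.
  i=4: a_4=11, p_4 = 11*462 + 89 = 5171, q_4 = 11*109 + 21 = 1220.
  i=5: a_5=6, p_5 = 6*5171 + 462 = 31488, q_5 = 6*1220 + 109 = 7429.
  i=6: a_6=5, p_6 = 5*31488 + 5171 = 162611, q_6 = 5*7429 + 1220 = 38365.

4/1, 17/4, 89/21, 462/109, 5171/1220, 31488/7429, 162611/38365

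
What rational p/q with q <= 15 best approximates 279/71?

55/14

Expand x = 279/71 as a continued fraction with the Euclidean algorithm:
  279 = 3*71 + 66, so a_0 = 3.
  71 = 1*66 + 5, so a_1 = 1.
  66 = 13*5 + 1, so a_2 = 13.
  5 = 5*1 + 0, so a_3 = 5.
so x = [3; 1, 13, 5].
Convergents (p_i = a_i*p_{i-1} + p_{i-2}, q_i = a_i*q_{i-1} + q_{i-2} with p_{-2}=0, p_{-1}=1, q_{-2}=1, q_{-1}=0), until the denominator exceeds 15:
  i=0: a_0=3, p_0 = 3*1 + 0 = 3, q_0 = 3*0 + 1 = 1.
  i=1: a_1=1, p_1 = 1*3 + 1 = 4, q_1 = 1*1 + 0 = 1.
  i=2: a_2=13, p_2 = 13*4 + 3 = 55, q_2 = 13*1 + 1 = 14.
  i=3: a_3=5, p_3 = 5*55 + 4 = 279, q_3 = 5*14 + 1 = 71.
q_3 = 71 > 15, so the last convergent with denominator <= 15 is p_2/q_2 = 55/14.
The closest fraction with denominator <= 15 is either p_2/q_2 or the intermediate fraction (k*p_2 + p_1)/(k*q_2 + q_1) with the largest k >= 1 whose denominator stays <= 15; these approach x as k grows, and every other convergent or intermediate fraction in range is farther away.
Largest k: floor((15 - q_1)/q_2) = floor((15 - 1)/14) = 1.
That gives (1*55 + 4)/(1*14 + 1) = 59/15.
Compare the errors: |x - 55/14| = |279*14 - 55*71|/(71*14) = 1/994, and |x - 59/15| = |279*15 - 59*71|/(71*15) = 4/1065.
Cross-multiplying, 1*1065 = 1065 < 3976 = 4*994, so 1/994 is smaller: the convergent 55/14 is closer to x than 59/15.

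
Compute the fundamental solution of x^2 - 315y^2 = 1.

(x, y) = (71, 4)

First expand sqrt(315) as a continued fraction. With x_i = (sqrt(315) + m_i)/d_i and (m_0, d_0) = (0, 1): a_0 = floor(sqrt(315)) = 17, since 17^2 = 289 <= 315 < 324 = 18^2.
Iterate m_{i+1} = d_i*a_i - m_i, d_{i+1} = (315 - m_{i+1}^2)/d_i, a_{i+1} = floor((a_0 + m_{i+1})/d_{i+1}):
  m_1 = 1*17 - 0 = 17, d_1 = (315 - 17^2)/1 = 26/1 = 26, a_1 = floor((17 + 17)/26) = 1.
  m_2 = 26*1 - 17 = 9, d_2 = (315 - 9^2)/26 = 234/26 = 9, a_2 = floor((17 + 9)/9) = 2.
  m_3 = 9*2 - 9 = 9, d_3 = (315 - 9^2)/9 = 234/9 = 26, a_3 = floor((17 + 9)/26) = 1.
  m_4 = 26*1 - 9 = 17, d_4 = (315 - 17^2)/26 = 26/26 = 1, a_4 = floor((17 + 17)/1) = 34.
  m_5 = 1*34 - 17 = 17, d_5 = (315 - 17^2)/1 = 26/1 = 26: (m_5, d_5) = (m_1, d_1) = (17, 26), so from here the quotients repeat a_1, ..., a_4; the period length is 4.
So sqrt(315) = [17; (1, 2, 1, 34)] with period length k = 4.
k is even, so the fundamental solution of x^2 - 315y^2 = 1 is (p_{k-1}, q_{k-1}) = (p_3, q_3); compute convergents through index 3.
Convergents (p_i = a_i*p_{i-1} + p_{i-2}, q_i = a_i*q_{i-1} + q_{i-2} with p_{-2}=0, p_{-1}=1, q_{-2}=1, q_{-1}=0):
  i=0: a_0=17, p_0 = 17*1 + 0 = 17, q_0 = 17*0 + 1 = 1.
  i=1: a_1=1, p_1 = 1*17 + 1 = 18, q_1 = 1*1 + 0 = 1.
  i=2: a_2=2, p_2 = 2*18 + 17 = 53, q_2 = 2*1 + 1 = 3.
  i=3: a_3=1, p_3 = 1*53 + 18 = 71, q_3 = 1*3 + 1 = 4.
Check: 71^2 - 315*4^2 = 5041 - 5040 = 1, so (x, y) = (71, 4) solves the equation, and by the theorem it is the least positive solution.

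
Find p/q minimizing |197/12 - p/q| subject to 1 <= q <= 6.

Expand x = 197/12 as a continued fraction with the Euclidean algorithm:
  197 = 16*12 + 5, so a_0 = 16.
  12 = 2*5 + 2, so a_1 = 2.
  5 = 2*2 + 1, so a_2 = 2.
  2 = 2*1 + 0, so a_3 = 2.
so x = [16; 2, 2, 2].
Convergents (p_i = a_i*p_{i-1} + p_{i-2}, q_i = a_i*q_{i-1} + q_{i-2} with p_{-2}=0, p_{-1}=1, q_{-2}=1, q_{-1}=0), until the denominator exceeds 6:
  i=0: a_0=16, p_0 = 16*1 + 0 = 16, q_0 = 16*0 + 1 = 1.
  i=1: a_1=2, p_1 = 2*16 + 1 = 33, q_1 = 2*1 + 0 = 2.
  i=2: a_2=2, p_2 = 2*33 + 16 = 82, q_2 = 2*2 + 1 = 5.
  i=3: a_3=2, p_3 = 2*82 + 33 = 197, q_3 = 2*5 + 2 = 12.
q_3 = 12 > 6, so the last convergent with denominator <= 6 is p_2/q_2 = 82/5.
The closest fraction with denominator <= 6 is either p_2/q_2 or the intermediate fraction (k*p_2 + p_1)/(k*q_2 + q_1) with the largest k >= 1 whose denominator stays <= 6; these approach x as k grows, and every other convergent or intermediate fraction in range is farther away.
Largest k: floor((6 - q_1)/q_2) = floor((6 - 2)/5) = 0.
Since k = 0, no intermediate fraction beyond p_2/q_2 has denominator <= 6, so the convergent 82/5 is the closest (its error is |197*5 - 82*12|/(12*5) = 1/60).

82/5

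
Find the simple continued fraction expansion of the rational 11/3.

[3; 1, 2]

Run the Euclidean algorithm on 11 and 3; the successive quotients are the partial quotients a_0, a_1, ... (each step inverts the fractional part left over by the previous one):
  11 = 3*3 + 2, so a_0 = 3.
  3 = 1*2 + 1, so a_1 = 1.
  2 = 2*1 + 0, so a_2 = 2.
The remainder reaches 0 after 3 divisions, so the expansion has 3 partial quotients, read off in order.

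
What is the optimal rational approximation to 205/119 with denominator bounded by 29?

31/18

Expand x = 205/119 as a continued fraction with the Euclidean algorithm:
  205 = 1*119 + 86, so a_0 = 1.
  119 = 1*86 + 33, so a_1 = 1.
  86 = 2*33 + 20, so a_2 = 2.
  33 = 1*20 + 13, so a_3 = 1.
  20 = 1*13 + 7, so a_4 = 1.
  13 = 1*7 + 6, so a_5 = 1.
  7 = 1*6 + 1, so a_6 = 1.
  6 = 6*1 + 0, so a_7 = 6.
so x = [1; 1, 2, 1, 1, 1, 1, 6].
Convergents (p_i = a_i*p_{i-1} + p_{i-2}, q_i = a_i*q_{i-1} + q_{i-2} with p_{-2}=0, p_{-1}=1, q_{-2}=1, q_{-1}=0), until the denominator exceeds 29:
  i=0: a_0=1, p_0 = 1*1 + 0 = 1, q_0 = 1*0 + 1 = 1.
  i=1: a_1=1, p_1 = 1*1 + 1 = 2, q_1 = 1*1 + 0 = 1.
  i=2: a_2=2, p_2 = 2*2 + 1 = 5, q_2 = 2*1 + 1 = 3.
  i=3: a_3=1, p_3 = 1*5 + 2 = 7, q_3 = 1*3 + 1 = 4.
  i=4: a_4=1, p_4 = 1*7 + 5 = 12, q_4 = 1*4 + 3 = 7.
  i=5: a_5=1, p_5 = 1*12 + 7 = 19, q_5 = 1*7 + 4 = 11.
  i=6: a_6=1, p_6 = 1*19 + 12 = 31, q_6 = 1*11 + 7 = 18.
  i=7: a_7=6, p_7 = 6*31 + 19 = 205, q_7 = 6*18 + 11 = 119.
q_7 = 119 > 29, so the last convergent with denominator <= 29 is p_6/q_6 = 31/18.
The closest fraction with denominator <= 29 is either p_6/q_6 or the intermediate fraction (k*p_6 + p_5)/(k*q_6 + q_5) with the largest k >= 1 whose denominator stays <= 29; these approach x as k grows, and every other convergent or intermediate fraction in range is farther away.
Largest k: floor((29 - q_5)/q_6) = floor((29 - 11)/18) = 1.
That gives (1*31 + 19)/(1*18 + 11) = 50/29.
Compare the errors: |x - 31/18| = |205*18 - 31*119|/(119*18) = 1/2142, and |x - 50/29| = |205*29 - 50*119|/(119*29) = 5/3451.
Cross-multiplying, 1*3451 = 3451 < 10710 = 5*2142, so 1/2142 is smaller: the convergent 31/18 is closer to x than 50/29.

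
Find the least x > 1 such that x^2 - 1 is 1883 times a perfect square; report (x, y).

(x, y) = (6726, 155)

First expand sqrt(1883) as a continued fraction. With x_i = (sqrt(1883) + m_i)/d_i and (m_0, d_0) = (0, 1): a_0 = floor(sqrt(1883)) = 43, since 43^2 = 1849 <= 1883 < 1936 = 44^2.
Iterate m_{i+1} = d_i*a_i - m_i, d_{i+1} = (1883 - m_{i+1}^2)/d_i, a_{i+1} = floor((a_0 + m_{i+1})/d_{i+1}):
  m_1 = 1*43 - 0 = 43, d_1 = (1883 - 43^2)/1 = 34/1 = 34, a_1 = floor((43 + 43)/34) = 2.
  m_2 = 34*2 - 43 = 25, d_2 = (1883 - 25^2)/34 = 1258/34 = 37, a_2 = floor((43 + 25)/37) = 1.
  m_3 = 37*1 - 25 = 12, d_3 = (1883 - 12^2)/37 = 1739/37 = 47, a_3 = floor((43 + 12)/47) = 1.
  m_4 = 47*1 - 12 = 35, d_4 = (1883 - 35^2)/47 = 658/47 = 14, a_4 = floor((43 + 35)/14) = 5.
  m_5 = 14*5 - 35 = 35, d_5 = (1883 - 35^2)/14 = 658/14 = 47, a_5 = floor((43 + 35)/47) = 1.
  m_6 = 47*1 - 35 = 12, d_6 = (1883 - 12^2)/47 = 1739/47 = 37, a_6 = floor((43 + 12)/37) = 1.
  m_7 = 37*1 - 12 = 25, d_7 = (1883 - 25^2)/37 = 1258/37 = 34, a_7 = floor((43 + 25)/34) = 2.
  m_8 = 34*2 - 25 = 43, d_8 = (1883 - 43^2)/34 = 34/34 = 1, a_8 = floor((43 + 43)/1) = 86.
  m_9 = 1*86 - 43 = 43, d_9 = (1883 - 43^2)/1 = 34/1 = 34: (m_9, d_9) = (m_1, d_1) = (43, 34), so from here the quotients repeat a_1, ..., a_8; the period length is 8.
So sqrt(1883) = [43; (2, 1, 1, 5, 1, 1, 2, 86)] with period length k = 8.
k is even, so the fundamental solution of x^2 - 1883y^2 = 1 is (p_{k-1}, q_{k-1}) = (p_7, q_7); compute convergents through index 7.
Convergents (p_i = a_i*p_{i-1} + p_{i-2}, q_i = a_i*q_{i-1} + q_{i-2} with p_{-2}=0, p_{-1}=1, q_{-2}=1, q_{-1}=0):
  i=0: a_0=43, p_0 = 43*1 + 0 = 43, q_0 = 43*0 + 1 = 1.
  i=1: a_1=2, p_1 = 2*43 + 1 = 87, q_1 = 2*1 + 0 = 2.
  i=2: a_2=1, p_2 = 1*87 + 43 = 130, q_2 = 1*2 + 1 = 3.
  i=3: a_3=1, p_3 = 1*130 + 87 = 217, q_3 = 1*3 + 2 = 5.
  i=4: a_4=5, p_4 = 5*217 + 130 = 1215, q_4 = 5*5 + 3 = 28.
  i=5: a_5=1, p_5 = 1*1215 + 217 = 1432, q_5 = 1*28 + 5 = 33.
  i=6: a_6=1, p_6 = 1*1432 + 1215 = 2647, q_6 = 1*33 + 28 = 61.
  i=7: a_7=2, p_7 = 2*2647 + 1432 = 6726, q_7 = 2*61 + 33 = 155.
Check: 6726^2 - 1883*155^2 = 45239076 - 45239075 = 1, so (x, y) = (6726, 155) solves the equation, and by the theorem it is the least positive solution.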